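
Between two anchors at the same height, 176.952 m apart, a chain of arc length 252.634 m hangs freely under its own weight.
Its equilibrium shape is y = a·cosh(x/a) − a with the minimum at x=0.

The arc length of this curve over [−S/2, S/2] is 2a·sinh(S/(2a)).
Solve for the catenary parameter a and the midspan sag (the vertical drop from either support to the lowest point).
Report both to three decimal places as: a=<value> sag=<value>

seed: a₀ = √(S³/(24(L−S))) = √(176.952³/(24·75.682)) = 55.230795
iter 1: u=1.601932  f(a)=+1.033e+01  f'(a)=-3.511e+00  a ← 55.230795 − (+1.033e+01/-3.511e+00) = 58.171357
iter 2: u=1.520955  f(a)=+8.820e-01  f'(a)=-2.935e+00  a ← 58.171357 − (+8.820e-01/-2.935e+00) = 58.471854
iter 3: u=1.513138  f(a)=+7.762e-03  f'(a)=-2.884e+00  a ← 58.471854 − (+7.762e-03/-2.884e+00) = 58.474546
iter 4: u=1.513069  f(a)=+6.129e-07  f'(a)=-2.883e+00  a ← 58.474546 − (+6.129e-07/-2.883e+00) = 58.474546
iter 5: u=1.513069  f(a)=+2.842e-14  f'(a)=-2.883e+00  a ← 58.474546 − (+2.842e-14/-2.883e+00) = 58.474546
converged: |Δa| < 1e-12 after 5 iterations
sag = a·(cosh(S/(2a)) − 1) = 58.474546·(cosh(1.513069) − 1) = 80.720486
T_max/T_min = cosh(S/(2a)) = 2.380438

a=58.475 sag=80.720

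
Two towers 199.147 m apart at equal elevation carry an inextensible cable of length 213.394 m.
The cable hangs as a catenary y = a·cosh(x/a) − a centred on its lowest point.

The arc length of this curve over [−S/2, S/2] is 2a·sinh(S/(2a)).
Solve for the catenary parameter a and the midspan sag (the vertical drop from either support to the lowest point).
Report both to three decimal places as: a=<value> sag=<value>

a=153.587 sag=33.424

seed: a₀ = √(S³/(24(L−S))) = √(199.147³/(24·14.247)) = 151.982407
iter 1: u=0.655165  f(a)=+3.089e-01  f'(a)=-1.957e-01  a ← 151.982407 − (+3.089e-01/-1.957e-01) = 153.561282
iter 2: u=0.648428  f(a)=+4.880e-03  f'(a)=-1.895e-01  a ← 153.561282 − (+4.880e-03/-1.895e-01) = 153.587031
iter 3: u=0.648320  f(a)=+1.261e-06  f'(a)=-1.894e-01  a ← 153.587031 − (+1.261e-06/-1.894e-01) = 153.587038
iter 4: u=0.648320  f(a)=+5.684e-14  f'(a)=-1.894e-01  a ← 153.587038 − (+5.684e-14/-1.894e-01) = 153.587038
converged: |Δa| < 1e-12 after 4 iterations
sag = a·(cosh(S/(2a)) − 1) = 153.587038·(cosh(0.648320) − 1) = 33.424267
T_max/T_min = cosh(S/(2a)) = 1.217624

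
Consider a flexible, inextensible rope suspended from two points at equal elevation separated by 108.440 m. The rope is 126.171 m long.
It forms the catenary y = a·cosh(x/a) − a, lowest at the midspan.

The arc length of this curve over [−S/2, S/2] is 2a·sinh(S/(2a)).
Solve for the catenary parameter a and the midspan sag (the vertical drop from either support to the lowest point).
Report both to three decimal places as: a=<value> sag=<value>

seed: a₀ = √(S³/(24(L−S))) = √(108.440³/(24·17.731)) = 54.740912
iter 1: u=0.990484  f(a)=+8.904e-01  f'(a)=-7.136e-01  a ← 54.740912 − (+8.904e-01/-7.136e-01) = 55.988538
iter 2: u=0.968412  f(a)=+3.135e-02  f'(a)=-6.642e-01  a ← 55.988538 − (+3.135e-02/-6.642e-01) = 56.035737
iter 3: u=0.967597  f(a)=+4.200e-05  f'(a)=-6.624e-01  a ← 56.035737 − (+4.200e-05/-6.624e-01) = 56.035800
iter 4: u=0.967596  f(a)=+7.562e-11  f'(a)=-6.624e-01  a ← 56.035800 − (+7.562e-11/-6.624e-01) = 56.035800
iter 5: u=0.967596  f(a)=-1.421e-14  f'(a)=-6.624e-01  a ← 56.035800 − (-1.421e-14/-6.624e-01) = 56.035800
converged: |Δa| < 1e-12 after 5 iterations
sag = a·(cosh(S/(2a)) − 1) = 56.035800·(cosh(0.967596) − 1) = 28.343055
T_max/T_min = cosh(S/(2a)) = 1.505803

a=56.036 sag=28.343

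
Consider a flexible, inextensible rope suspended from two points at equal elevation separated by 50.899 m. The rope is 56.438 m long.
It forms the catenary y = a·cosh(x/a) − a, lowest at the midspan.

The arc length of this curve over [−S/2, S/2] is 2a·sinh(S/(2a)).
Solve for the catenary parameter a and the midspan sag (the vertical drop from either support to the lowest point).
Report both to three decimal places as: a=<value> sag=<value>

a=31.997 sag=10.666

seed: a₀ = √(S³/(24(L−S))) = √(50.899³/(24·5.539)) = 31.495070
iter 1: u=0.808047  f(a)=+1.837e-01  f'(a)=-3.752e-01  a ← 31.495070 − (+1.837e-01/-3.752e-01) = 31.984531
iter 2: u=0.795682  f(a)=+4.369e-03  f'(a)=-3.576e-01  a ← 31.984531 − (+4.369e-03/-3.576e-01) = 31.996750
iter 3: u=0.795378  f(a)=+2.606e-06  f'(a)=-3.572e-01  a ← 31.996750 − (+2.606e-06/-3.572e-01) = 31.996757
iter 4: u=0.795377  f(a)=+9.166e-13  f'(a)=-3.572e-01  a ← 31.996757 − (+9.166e-13/-3.572e-01) = 31.996757
converged: |Δa| < 1e-12 after 4 iterations
sag = a·(cosh(S/(2a)) − 1) = 31.996757·(cosh(0.795377) − 1) = 10.665925
T_max/T_min = cosh(S/(2a)) = 1.333344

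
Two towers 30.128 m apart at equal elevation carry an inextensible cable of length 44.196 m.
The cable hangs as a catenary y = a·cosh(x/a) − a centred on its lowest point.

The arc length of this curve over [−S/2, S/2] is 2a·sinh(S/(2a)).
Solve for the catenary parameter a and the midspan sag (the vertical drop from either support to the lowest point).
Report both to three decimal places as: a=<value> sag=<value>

seed: a₀ = √(S³/(24(L−S))) = √(30.128³/(24·14.068)) = 8.999816
iter 1: u=1.673812  f(a)=+2.107e+00  f'(a)=-4.094e+00  a ← 8.999816 − (+2.107e+00/-4.094e+00) = 9.514503
iter 2: u=1.583267  f(a)=+1.943e-01  f'(a)=-3.371e+00  a ← 9.514503 − (+1.943e-01/-3.371e+00) = 9.572135
iter 3: u=1.573735  f(a)=+2.022e-03  f'(a)=-3.302e+00  a ← 9.572135 − (+2.022e-03/-3.302e+00) = 9.572747
iter 4: u=1.573634  f(a)=+2.240e-07  f'(a)=-3.301e+00  a ← 9.572747 − (+2.240e-07/-3.301e+00) = 9.572747
iter 5: u=1.573634  f(a)=+7.105e-15  f'(a)=-3.301e+00  a ← 9.572747 − (+7.105e-15/-3.301e+00) = 9.572747
converged: |Δa| < 1e-12 after 5 iterations
sag = a·(cosh(S/(2a)) − 1) = 9.572747·(cosh(1.573634) − 1) = 14.509593
T_max/T_min = cosh(S/(2a)) = 2.515719

a=9.573 sag=14.510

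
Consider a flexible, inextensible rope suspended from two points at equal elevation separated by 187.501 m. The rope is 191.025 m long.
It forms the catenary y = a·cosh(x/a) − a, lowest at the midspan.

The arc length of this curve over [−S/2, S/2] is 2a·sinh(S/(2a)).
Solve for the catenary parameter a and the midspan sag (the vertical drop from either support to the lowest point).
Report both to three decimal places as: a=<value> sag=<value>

a=279.962 sag=15.844

seed: a₀ = √(S³/(24(L−S))) = √(187.501³/(24·3.524)) = 279.178399
iter 1: u=0.335809  f(a)=+1.992e-02  f'(a)=-2.553e-02  a ← 279.178399 − (+1.992e-02/-2.553e-02) = 279.958735
iter 2: u=0.334873  f(a)=+8.384e-05  f'(a)=-2.532e-02  a ← 279.958735 − (+8.384e-05/-2.532e-02) = 279.962047
iter 3: u=0.334869  f(a)=+1.499e-09  f'(a)=-2.532e-02  a ← 279.962047 − (+1.499e-09/-2.532e-02) = 279.962047
iter 4: u=0.334869  f(a)=-2.842e-14  f'(a)=-2.532e-02  a ← 279.962047 − (-2.842e-14/-2.532e-02) = 279.962047
converged: |Δa| < 1e-12 after 4 iterations
sag = a·(cosh(S/(2a)) − 1) = 279.962047·(cosh(0.334869) − 1) = 15.844284
T_max/T_min = cosh(S/(2a)) = 1.056594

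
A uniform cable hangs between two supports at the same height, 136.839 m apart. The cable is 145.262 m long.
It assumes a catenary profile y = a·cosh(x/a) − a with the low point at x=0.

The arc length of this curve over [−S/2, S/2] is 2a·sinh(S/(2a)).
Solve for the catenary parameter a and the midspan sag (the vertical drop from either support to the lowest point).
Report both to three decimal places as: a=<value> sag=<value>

a=113.609 sag=21.233

seed: a₀ = √(S³/(24(L−S))) = √(136.839³/(24·8.423)) = 112.583778
iter 1: u=0.607721  f(a)=+1.569e-01  f'(a)=-1.552e-01  a ← 112.583778 − (+1.569e-01/-1.552e-01) = 113.594635
iter 2: u=0.602313  f(a)=+2.138e-03  f'(a)=-1.510e-01  a ← 113.594635 − (+2.138e-03/-1.510e-01) = 113.608794
iter 3: u=0.602238  f(a)=+4.093e-07  f'(a)=-1.510e-01  a ← 113.608794 − (+4.093e-07/-1.510e-01) = 113.608797
iter 4: u=0.602238  f(a)=+0.000e+00  f'(a)=-1.510e-01  a ← 113.608797 − (+0.000e+00/-1.510e-01) = 113.608797
converged: |Δa| < 1e-12 after 4 iterations
sag = a·(cosh(S/(2a)) − 1) = 113.608797·(cosh(0.602238) − 1) = 21.232669
T_max/T_min = cosh(S/(2a)) = 1.186893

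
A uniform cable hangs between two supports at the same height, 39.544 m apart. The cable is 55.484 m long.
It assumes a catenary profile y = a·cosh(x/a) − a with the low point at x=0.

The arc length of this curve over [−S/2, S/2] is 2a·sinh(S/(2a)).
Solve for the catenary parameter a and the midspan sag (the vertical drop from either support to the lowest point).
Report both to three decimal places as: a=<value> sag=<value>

seed: a₀ = √(S³/(24(L−S))) = √(39.544³/(24·15.940)) = 12.713675
iter 1: u=1.555176  f(a)=+2.042e+00  f'(a)=-3.169e+00  a ← 12.713675 − (+2.042e+00/-3.169e+00) = 13.358214
iter 2: u=1.480138  f(a)=+1.656e-01  f'(a)=-2.674e+00  a ← 13.358214 − (+1.656e-01/-2.674e+00) = 13.420141
iter 3: u=1.473308  f(a)=+1.301e-03  f'(a)=-2.632e+00  a ← 13.420141 − (+1.301e-03/-2.632e+00) = 13.420635
iter 4: u=1.473254  f(a)=+8.165e-08  f'(a)=-2.632e+00  a ← 13.420635 − (+8.165e-08/-2.632e+00) = 13.420635
iter 5: u=1.473254  f(a)=-7.105e-15  f'(a)=-2.632e+00  a ← 13.420635 − (-7.105e-15/-2.632e+00) = 13.420635
converged: |Δa| < 1e-12 after 5 iterations
sag = a·(cosh(S/(2a)) − 1) = 13.420635·(cosh(1.473254) − 1) = 17.397087
T_max/T_min = cosh(S/(2a)) = 2.296294

a=13.421 sag=17.397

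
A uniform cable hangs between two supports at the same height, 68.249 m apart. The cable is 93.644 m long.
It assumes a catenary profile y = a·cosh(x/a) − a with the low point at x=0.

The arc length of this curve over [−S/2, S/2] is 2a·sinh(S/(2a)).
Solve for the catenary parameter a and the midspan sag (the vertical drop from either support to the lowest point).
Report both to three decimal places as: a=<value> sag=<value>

seed: a₀ = √(S³/(24(L−S))) = √(68.249³/(24·25.395)) = 22.838349
iter 1: u=1.494175  f(a)=+2.990e+00  f'(a)=-2.762e+00  a ← 22.838349 − (+2.990e+00/-2.762e+00) = 23.921123
iter 2: u=1.426543  f(a)=+2.258e-01  f'(a)=-2.359e+00  a ← 23.921123 − (+2.258e-01/-2.359e+00) = 24.016846
iter 3: u=1.420857  f(a)=+1.520e-03  f'(a)=-2.327e+00  a ← 24.016846 − (+1.520e-03/-2.327e+00) = 24.017500
iter 4: u=1.420818  f(a)=+6.991e-08  f'(a)=-2.327e+00  a ← 24.017500 − (+6.991e-08/-2.327e+00) = 24.017500
iter 5: u=1.420818  f(a)=+0.000e+00  f'(a)=-2.327e+00  a ← 24.017500 − (+0.000e+00/-2.327e+00) = 24.017500
converged: |Δa| < 1e-12 after 5 iterations
sag = a·(cosh(S/(2a)) − 1) = 24.017500·(cosh(1.420818) − 1) = 28.605119
T_max/T_min = cosh(S/(2a)) = 2.191012

a=24.017 sag=28.605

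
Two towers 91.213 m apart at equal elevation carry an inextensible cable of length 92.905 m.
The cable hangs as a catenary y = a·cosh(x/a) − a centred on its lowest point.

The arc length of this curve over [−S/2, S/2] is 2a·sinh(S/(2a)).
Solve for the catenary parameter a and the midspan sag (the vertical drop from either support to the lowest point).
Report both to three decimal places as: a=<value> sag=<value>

a=137.082 sag=7.657

seed: a₀ = √(S³/(24(L−S))) = √(91.213³/(24·1.692)) = 136.703398
iter 1: u=0.333616  f(a)=+9.441e-03  f'(a)=-2.503e-02  a ← 136.703398 − (+9.441e-03/-2.503e-02) = 137.080570
iter 2: u=0.332699  f(a)=+3.922e-05  f'(a)=-2.482e-02  a ← 137.080570 − (+3.922e-05/-2.482e-02) = 137.082150
iter 3: u=0.332695  f(a)=+6.829e-10  f'(a)=-2.482e-02  a ← 137.082150 − (+6.829e-10/-2.482e-02) = 137.082150
iter 4: u=0.332695  f(a)=+1.421e-14  f'(a)=-2.482e-02  a ← 137.082150 − (+1.421e-14/-2.482e-02) = 137.082150
converged: |Δa| < 1e-12 after 4 iterations
sag = a·(cosh(S/(2a)) − 1) = 137.082150·(cosh(0.332695) − 1) = 7.656755
T_max/T_min = cosh(S/(2a)) = 1.055855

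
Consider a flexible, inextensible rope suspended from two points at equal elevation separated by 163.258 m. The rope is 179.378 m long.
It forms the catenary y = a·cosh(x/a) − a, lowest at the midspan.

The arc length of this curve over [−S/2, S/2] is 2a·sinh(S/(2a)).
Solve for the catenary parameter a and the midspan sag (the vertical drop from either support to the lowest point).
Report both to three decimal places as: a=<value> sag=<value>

a=107.589 sag=32.481

seed: a₀ = √(S³/(24(L−S))) = √(163.258³/(24·16.120)) = 106.053149
iter 1: u=0.769699  f(a)=+4.843e-01  f'(a)=-3.224e-01  a ← 106.053149 − (+4.843e-01/-3.224e-01) = 107.555334
iter 2: u=0.758949  f(a)=+1.048e-02  f'(a)=-3.086e-01  a ← 107.555334 − (+1.048e-02/-3.086e-01) = 107.589302
iter 3: u=0.758709  f(a)=+5.151e-06  f'(a)=-3.083e-01  a ← 107.589302 − (+5.151e-06/-3.083e-01) = 107.589319
iter 4: u=0.758709  f(a)=+1.251e-12  f'(a)=-3.083e-01  a ← 107.589319 − (+1.251e-12/-3.083e-01) = 107.589319
converged: |Δa| < 1e-12 after 4 iterations
sag = a·(cosh(S/(2a)) − 1) = 107.589319·(cosh(0.758709) − 1) = 32.480586
T_max/T_min = cosh(S/(2a)) = 1.301894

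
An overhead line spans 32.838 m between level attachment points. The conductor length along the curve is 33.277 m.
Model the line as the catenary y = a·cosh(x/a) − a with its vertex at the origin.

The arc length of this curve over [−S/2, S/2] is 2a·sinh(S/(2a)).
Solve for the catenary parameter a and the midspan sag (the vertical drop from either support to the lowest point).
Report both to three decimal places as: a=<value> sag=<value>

a=58.089 sag=2.336

seed: a₀ = √(S³/(24(L−S))) = √(32.838³/(24·0.439)) = 57.973186
iter 1: u=0.283217  f(a)=+1.764e-03  f'(a)=-1.527e-02  a ← 57.973186 − (+1.764e-03/-1.527e-02) = 58.088732
iter 2: u=0.282654  f(a)=+5.288e-06  f'(a)=-1.518e-02  a ← 58.088732 − (+5.288e-06/-1.518e-02) = 58.089081
iter 3: u=0.282652  f(a)=+4.783e-11  f'(a)=-1.518e-02  a ← 58.089081 − (+4.783e-11/-1.518e-02) = 58.089081
iter 4: u=0.282652  f(a)=-7.105e-15  f'(a)=-1.518e-02  a ← 58.089081 − (-7.105e-15/-1.518e-02) = 58.089081
converged: |Δa| < 1e-12 after 4 iterations
sag = a·(cosh(S/(2a)) − 1) = 58.089081·(cosh(0.282652) − 1) = 2.335922
T_max/T_min = cosh(S/(2a)) = 1.040213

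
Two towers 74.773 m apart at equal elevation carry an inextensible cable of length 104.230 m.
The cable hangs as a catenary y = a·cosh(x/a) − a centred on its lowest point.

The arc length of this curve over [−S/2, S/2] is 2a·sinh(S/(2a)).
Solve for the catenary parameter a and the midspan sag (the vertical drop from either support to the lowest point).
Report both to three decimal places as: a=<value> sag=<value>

a=25.641 sag=32.440

seed: a₀ = √(S³/(24(L−S))) = √(74.773³/(24·29.457)) = 24.317411
iter 1: u=1.537438  f(a)=+3.684e+00  f'(a)=-3.046e+00  a ← 24.317411 − (+3.684e+00/-3.046e+00) = 25.526878
iter 2: u=1.464594  f(a)=+2.927e-01  f'(a)=-2.579e+00  a ← 25.526878 − (+2.927e-01/-2.579e+00) = 25.640341
iter 3: u=1.458112  f(a)=+2.200e-03  f'(a)=-2.541e+00  a ← 25.640341 − (+2.200e-03/-2.541e+00) = 25.641207
iter 4: u=1.458063  f(a)=+1.263e-07  f'(a)=-2.541e+00  a ← 25.641207 − (+1.263e-07/-2.541e+00) = 25.641207
iter 5: u=1.458063  f(a)=+1.421e-14  f'(a)=-2.541e+00  a ← 25.641207 − (+1.421e-14/-2.541e+00) = 25.641207
converged: |Δa| < 1e-12 after 5 iterations
sag = a·(cosh(S/(2a)) − 1) = 25.641207·(cosh(1.458063) − 1) = 32.440156
T_max/T_min = cosh(S/(2a)) = 2.265157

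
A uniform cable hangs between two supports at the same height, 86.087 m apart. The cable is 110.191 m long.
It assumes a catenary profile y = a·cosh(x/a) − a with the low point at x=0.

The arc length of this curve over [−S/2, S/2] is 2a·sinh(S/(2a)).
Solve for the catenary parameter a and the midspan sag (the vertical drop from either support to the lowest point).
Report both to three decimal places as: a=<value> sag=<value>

seed: a₀ = √(S³/(24(L−S))) = √(86.087³/(24·24.104)) = 33.209029
iter 1: u=1.296138  f(a)=+2.108e+00  f'(a)=-1.711e+00  a ← 33.209029 − (+2.108e+00/-1.711e+00) = 34.441101
iter 2: u=1.249771  f(a)=+1.230e-01  f'(a)=-1.516e+00  a ← 34.441101 − (+1.230e-01/-1.516e+00) = 34.522199
iter 3: u=1.246835  f(a)=+4.760e-04  f'(a)=-1.505e+00  a ← 34.522199 − (+4.760e-04/-1.505e+00) = 34.522515
iter 4: u=1.246824  f(a)=+7.193e-09  f'(a)=-1.505e+00  a ← 34.522515 − (+7.193e-09/-1.505e+00) = 34.522515
iter 5: u=1.246824  f(a)=+1.421e-14  f'(a)=-1.505e+00  a ← 34.522515 − (+1.421e-14/-1.505e+00) = 34.522515
converged: |Δa| < 1e-12 after 5 iterations
sag = a·(cosh(S/(2a)) − 1) = 34.522515·(cosh(1.246824) − 1) = 30.495314
T_max/T_min = cosh(S/(2a)) = 1.883346

a=34.523 sag=30.495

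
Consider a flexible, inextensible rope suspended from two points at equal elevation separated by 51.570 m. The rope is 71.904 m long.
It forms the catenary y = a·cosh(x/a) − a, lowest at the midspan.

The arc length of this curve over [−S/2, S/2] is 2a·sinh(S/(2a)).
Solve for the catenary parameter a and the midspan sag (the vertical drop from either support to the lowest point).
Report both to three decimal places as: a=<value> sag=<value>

a=17.677 sag=22.386

seed: a₀ = √(S³/(24(L−S))) = √(51.570³/(24·20.334)) = 16.764039
iter 1: u=1.538114  f(a)=+2.545e+00  f'(a)=-3.051e+00  a ← 16.764039 − (+2.545e+00/-3.051e+00) = 17.598439
iter 2: u=1.465187  f(a)=+2.024e-01  f'(a)=-2.583e+00  a ← 17.598439 − (+2.024e-01/-2.583e+00) = 17.676788
iter 3: u=1.458693  f(a)=+1.524e-03  f'(a)=-2.544e+00  a ← 17.676788 − (+1.524e-03/-2.544e+00) = 17.677387
iter 4: u=1.458643  f(a)=+8.779e-08  f'(a)=-2.544e+00  a ← 17.677387 − (+8.779e-08/-2.544e+00) = 17.677387
iter 5: u=1.458643  f(a)=-1.421e-14  f'(a)=-2.544e+00  a ← 17.677387 − (-1.421e-14/-2.544e+00) = 17.677387
converged: |Δa| < 1e-12 after 5 iterations
sag = a·(cosh(S/(2a)) − 1) = 17.677387·(cosh(1.458643) − 1) = 22.385517
T_max/T_min = cosh(S/(2a)) = 2.266336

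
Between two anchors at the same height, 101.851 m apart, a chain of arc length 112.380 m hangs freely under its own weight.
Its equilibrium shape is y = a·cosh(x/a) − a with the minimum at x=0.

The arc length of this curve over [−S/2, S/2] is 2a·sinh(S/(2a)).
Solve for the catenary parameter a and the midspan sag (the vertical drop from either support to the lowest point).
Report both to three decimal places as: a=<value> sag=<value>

a=65.642 sag=20.765

seed: a₀ = √(S³/(24(L−S))) = √(101.851³/(24·10.529)) = 64.661945
iter 1: u=0.787565  f(a)=+3.314e-01  f'(a)=-3.463e-01  a ← 64.661945 − (+3.314e-01/-3.463e-01) = 65.618875
iter 2: u=0.776080  f(a)=+7.500e-03  f'(a)=-3.308e-01  a ← 65.618875 − (+7.500e-03/-3.308e-01) = 65.641547
iter 3: u=0.775812  f(a)=+4.039e-06  f'(a)=-3.304e-01  a ← 65.641547 − (+4.039e-06/-3.304e-01) = 65.641560
iter 4: u=0.775812  f(a)=+1.165e-12  f'(a)=-3.304e-01  a ← 65.641560 − (+1.165e-12/-3.304e-01) = 65.641560
converged: |Δa| < 1e-12 after 4 iterations
sag = a·(cosh(S/(2a)) − 1) = 65.641560·(cosh(0.775812) − 1) = 20.765214
T_max/T_min = cosh(S/(2a)) = 1.316342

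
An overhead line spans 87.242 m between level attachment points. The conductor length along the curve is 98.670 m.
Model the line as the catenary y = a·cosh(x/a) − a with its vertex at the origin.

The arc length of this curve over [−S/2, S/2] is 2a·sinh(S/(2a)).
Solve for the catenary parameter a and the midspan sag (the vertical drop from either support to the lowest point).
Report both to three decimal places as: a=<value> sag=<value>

a=50.143 sag=20.201

seed: a₀ = √(S³/(24(L−S))) = √(87.242³/(24·11.428)) = 49.203691
iter 1: u=0.886539  f(a)=+4.576e-01  f'(a)=-5.021e-01  a ← 49.203691 − (+4.576e-01/-5.021e-01) = 50.115102
iter 2: u=0.870416  f(a)=+1.302e-02  f'(a)=-4.739e-01  a ← 50.115102 − (+1.302e-02/-4.739e-01) = 50.142586
iter 3: u=0.869939  f(a)=+1.123e-05  f'(a)=-4.730e-01  a ← 50.142586 − (+1.123e-05/-4.730e-01) = 50.142610
iter 4: u=0.869939  f(a)=+8.370e-12  f'(a)=-4.730e-01  a ← 50.142610 − (+8.370e-12/-4.730e-01) = 50.142610
converged: |Δa| < 1e-12 after 4 iterations
sag = a·(cosh(S/(2a)) − 1) = 50.142610·(cosh(0.869939) − 1) = 20.201001
T_max/T_min = cosh(S/(2a)) = 1.402871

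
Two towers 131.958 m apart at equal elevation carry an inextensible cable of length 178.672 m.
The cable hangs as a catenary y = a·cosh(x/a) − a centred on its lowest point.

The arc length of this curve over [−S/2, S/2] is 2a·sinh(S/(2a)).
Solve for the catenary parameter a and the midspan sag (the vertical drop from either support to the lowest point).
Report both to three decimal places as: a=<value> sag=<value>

seed: a₀ = √(S³/(24(L−S))) = √(131.958³/(24·46.714)) = 45.271453
iter 1: u=1.457408  f(a)=+5.220e+00  f'(a)=-2.537e+00  a ← 45.271453 − (+5.220e+00/-2.537e+00) = 47.329100
iter 2: u=1.394047  f(a)=+3.770e-01  f'(a)=-2.182e+00  a ← 47.329100 − (+3.770e-01/-2.182e+00) = 47.501827
iter 3: u=1.388978  f(a)=+2.304e-03  f'(a)=-2.156e+00  a ← 47.501827 − (+2.304e-03/-2.156e+00) = 47.502896
iter 4: u=1.388947  f(a)=+8.728e-08  f'(a)=-2.156e+00  a ← 47.502896 − (+8.728e-08/-2.156e+00) = 47.502896
iter 5: u=1.388947  f(a)=+0.000e+00  f'(a)=-2.156e+00  a ← 47.502896 − (+0.000e+00/-2.156e+00) = 47.502896
converged: |Δa| < 1e-12 after 5 iterations
sag = a·(cosh(S/(2a)) − 1) = 47.502896·(cosh(1.388947) − 1) = 53.677369
T_max/T_min = cosh(S/(2a)) = 2.129981

a=47.503 sag=53.677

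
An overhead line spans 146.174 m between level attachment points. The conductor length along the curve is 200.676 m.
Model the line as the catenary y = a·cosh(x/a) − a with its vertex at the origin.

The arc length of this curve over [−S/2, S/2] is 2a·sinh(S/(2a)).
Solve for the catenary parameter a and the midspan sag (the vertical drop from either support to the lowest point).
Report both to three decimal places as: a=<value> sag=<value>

seed: a₀ = √(S³/(24(L−S))) = √(146.174³/(24·54.502)) = 48.864488
iter 1: u=1.495708  f(a)=+6.431e+00  f'(a)=-2.771e+00  a ← 48.864488 − (+6.431e+00/-2.771e+00) = 51.185179
iter 2: u=1.427894  f(a)=+4.866e-01  f'(a)=-2.367e+00  a ← 51.185179 − (+4.866e-01/-2.367e+00) = 51.390779
iter 3: u=1.422181  f(a)=+3.288e-03  f'(a)=-2.335e+00  a ← 51.390779 − (+3.288e-03/-2.335e+00) = 51.392187
iter 4: u=1.422142  f(a)=+1.525e-07  f'(a)=-2.334e+00  a ← 51.392187 − (+1.525e-07/-2.334e+00) = 51.392187
iter 5: u=1.422142  f(a)=-5.684e-14  f'(a)=-2.334e+00  a ← 51.392187 − (-5.684e-14/-2.334e+00) = 51.392187
converged: |Δa| < 1e-12 after 5 iterations
sag = a·(cosh(S/(2a)) − 1) = 51.392187·(cosh(1.422142) − 1) = 61.341442
T_max/T_min = cosh(S/(2a)) = 2.193595

a=51.392 sag=61.341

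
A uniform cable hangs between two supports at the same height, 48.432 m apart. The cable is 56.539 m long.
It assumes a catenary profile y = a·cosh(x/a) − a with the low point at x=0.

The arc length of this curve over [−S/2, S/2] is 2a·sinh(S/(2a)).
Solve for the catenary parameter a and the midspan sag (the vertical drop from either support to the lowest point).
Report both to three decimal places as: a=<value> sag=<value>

seed: a₀ = √(S³/(24(L−S))) = √(48.432³/(24·8.107)) = 24.163670
iter 1: u=1.002166  f(a)=+4.170e-01  f'(a)=-7.409e-01  a ← 24.163670 − (+4.170e-01/-7.409e-01) = 24.726501
iter 2: u=0.979354  f(a)=+1.501e-02  f'(a)=-6.884e-01  a ← 24.726501 − (+1.501e-02/-6.884e-01) = 24.748311
iter 3: u=0.978491  f(a)=+2.107e-05  f'(a)=-6.864e-01  a ← 24.748311 − (+2.107e-05/-6.864e-01) = 24.748342
iter 4: u=0.978490  f(a)=+4.164e-11  f'(a)=-6.864e-01  a ← 24.748342 − (+4.164e-11/-6.864e-01) = 24.748342
iter 5: u=0.978490  f(a)=-7.105e-15  f'(a)=-6.864e-01  a ← 24.748342 − (-7.105e-15/-6.864e-01) = 24.748342
converged: |Δa| < 1e-12 after 5 iterations
sag = a·(cosh(S/(2a)) − 1) = 24.748342·(cosh(0.978490) − 1) = 12.823523
T_max/T_min = cosh(S/(2a)) = 1.518157

a=24.748 sag=12.824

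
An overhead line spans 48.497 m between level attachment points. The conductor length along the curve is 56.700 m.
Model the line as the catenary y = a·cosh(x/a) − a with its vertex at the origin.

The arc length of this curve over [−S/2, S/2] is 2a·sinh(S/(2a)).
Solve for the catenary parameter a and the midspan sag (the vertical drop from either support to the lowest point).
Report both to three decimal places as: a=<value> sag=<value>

seed: a₀ = √(S³/(24(L−S))) = √(48.497³/(24·8.203)) = 24.070235
iter 1: u=1.007406  f(a)=+4.264e-01  f'(a)=-7.533e-01  a ← 24.070235 − (+4.264e-01/-7.533e-01) = 24.636331
iter 2: u=0.984258  f(a)=+1.551e-02  f'(a)=-6.994e-01  a ← 24.636331 − (+1.551e-02/-6.994e-01) = 24.658503
iter 3: u=0.983373  f(a)=+2.222e-05  f'(a)=-6.974e-01  a ← 24.658503 − (+2.222e-05/-6.974e-01) = 24.658535
iter 4: u=0.983371  f(a)=+4.577e-11  f'(a)=-6.974e-01  a ← 24.658535 − (+4.577e-11/-6.974e-01) = 24.658535
iter 5: u=0.983371  f(a)=+7.105e-15  f'(a)=-6.974e-01  a ← 24.658535 − (+7.105e-15/-6.974e-01) = 24.658535
converged: |Δa| < 1e-12 after 5 iterations
sag = a·(cosh(S/(2a)) − 1) = 24.658535·(cosh(0.983371) − 1) = 12.914938
T_max/T_min = cosh(S/(2a)) = 1.523751

a=24.659 sag=12.915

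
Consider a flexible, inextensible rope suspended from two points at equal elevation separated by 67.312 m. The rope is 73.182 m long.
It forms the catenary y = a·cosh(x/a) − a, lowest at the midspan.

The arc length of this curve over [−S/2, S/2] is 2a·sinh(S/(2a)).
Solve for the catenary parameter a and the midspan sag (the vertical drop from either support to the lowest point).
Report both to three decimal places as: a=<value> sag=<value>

a=47.125 sag=12.538

seed: a₀ = √(S³/(24(L−S))) = √(67.312³/(24·5.870)) = 46.527966
iter 1: u=0.723350  f(a)=+1.555e-01  f'(a)=-2.658e-01  a ← 46.527966 − (+1.555e-01/-2.658e-01) = 47.113040
iter 2: u=0.714367  f(a)=+2.982e-03  f'(a)=-2.557e-01  a ← 47.113040 − (+2.982e-03/-2.557e-01) = 47.124702
iter 3: u=0.714190  f(a)=+1.144e-06  f'(a)=-2.555e-01  a ← 47.124702 − (+1.144e-06/-2.555e-01) = 47.124706
iter 4: u=0.714190  f(a)=+1.563e-13  f'(a)=-2.555e-01  a ← 47.124706 − (+1.563e-13/-2.555e-01) = 47.124706
converged: |Δa| < 1e-12 after 4 iterations
sag = a·(cosh(S/(2a)) − 1) = 47.124706·(cosh(0.714190) − 1) = 12.538006
T_max/T_min = cosh(S/(2a)) = 1.266060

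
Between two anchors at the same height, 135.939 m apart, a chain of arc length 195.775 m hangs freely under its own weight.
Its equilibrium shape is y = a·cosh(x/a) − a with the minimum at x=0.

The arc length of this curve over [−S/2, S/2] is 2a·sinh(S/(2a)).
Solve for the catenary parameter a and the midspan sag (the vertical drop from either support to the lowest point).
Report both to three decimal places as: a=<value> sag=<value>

a=44.347 sag=63.118

seed: a₀ = √(S³/(24(L−S))) = √(135.939³/(24·59.836)) = 41.824351
iter 1: u=1.625118  f(a)=+8.417e+00  f'(a)=-3.692e+00  a ← 41.824351 − (+8.417e+00/-3.692e+00) = 44.104212
iter 2: u=1.541111  f(a)=+7.372e-01  f'(a)=-3.071e+00  a ← 44.104212 − (+7.372e-01/-3.071e+00) = 44.344270
iter 3: u=1.532768  f(a)=+6.855e-03  f'(a)=-3.014e+00  a ← 44.344270 − (+6.855e-03/-3.014e+00) = 44.346544
iter 4: u=1.532690  f(a)=+6.049e-07  f'(a)=-3.014e+00  a ← 44.346544 − (+6.049e-07/-3.014e+00) = 44.346545
iter 5: u=1.532690  f(a)=+0.000e+00  f'(a)=-3.014e+00  a ← 44.346545 − (+0.000e+00/-3.014e+00) = 44.346545
converged: |Δa| < 1e-12 after 5 iterations
sag = a·(cosh(S/(2a)) − 1) = 44.346545·(cosh(1.532690) − 1) = 63.117769
T_max/T_min = cosh(S/(2a)) = 2.423285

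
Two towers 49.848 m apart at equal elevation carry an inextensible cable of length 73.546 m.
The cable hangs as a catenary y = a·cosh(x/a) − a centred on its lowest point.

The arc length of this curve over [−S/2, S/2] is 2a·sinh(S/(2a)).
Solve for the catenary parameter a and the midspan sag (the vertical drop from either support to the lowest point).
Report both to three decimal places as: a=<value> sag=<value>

seed: a₀ = √(S³/(24(L−S))) = √(49.848³/(24·23.698)) = 14.757410
iter 1: u=1.688914  f(a)=+3.619e+00  f'(a)=-4.226e+00  a ← 14.757410 − (+3.619e+00/-4.226e+00) = 15.613669
iter 2: u=1.596294  f(a)=+3.389e-01  f'(a)=-3.469e+00  a ← 15.613669 − (+3.389e-01/-3.469e+00) = 15.711359
iter 3: u=1.586368  f(a)=+3.649e-03  f'(a)=-3.394e+00  a ← 15.711359 − (+3.649e-03/-3.394e+00) = 15.712434
iter 4: u=1.586260  f(a)=+4.332e-07  f'(a)=-3.394e+00  a ← 15.712434 − (+4.332e-07/-3.394e+00) = 15.712434
iter 5: u=1.586260  f(a)=+0.000e+00  f'(a)=-3.394e+00  a ← 15.712434 − (+0.000e+00/-3.394e+00) = 15.712434
converged: |Δa| < 1e-12 after 5 iterations
sag = a·(cosh(S/(2a)) − 1) = 15.712434·(cosh(1.586260) − 1) = 24.276741
T_max/T_min = cosh(S/(2a)) = 2.545066

a=15.712 sag=24.277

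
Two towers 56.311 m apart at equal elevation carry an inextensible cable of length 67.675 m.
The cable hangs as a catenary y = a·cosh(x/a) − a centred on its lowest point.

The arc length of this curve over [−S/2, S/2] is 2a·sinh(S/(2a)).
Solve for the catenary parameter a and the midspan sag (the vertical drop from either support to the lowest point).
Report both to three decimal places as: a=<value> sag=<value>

a=26.328 sag=16.546

seed: a₀ = √(S³/(24(L−S))) = √(56.311³/(24·11.364)) = 25.586956
iter 1: u=1.100385  f(a)=+7.082e-01  f'(a)=-1.001e+00  a ← 25.586956 − (+7.082e-01/-1.001e+00) = 26.294723
iter 2: u=1.070766  f(a)=+3.045e-02  f'(a)=-9.162e-01  a ← 26.294723 − (+3.045e-02/-9.162e-01) = 26.327954
iter 3: u=1.069415  f(a)=+6.188e-05  f'(a)=-9.125e-01  a ← 26.327954 − (+6.188e-05/-9.125e-01) = 26.328022
iter 4: u=1.069412  f(a)=+2.567e-10  f'(a)=-9.125e-01  a ← 26.328022 − (+2.567e-10/-9.125e-01) = 26.328022
iter 5: u=1.069412  f(a)=+0.000e+00  f'(a)=-9.125e-01  a ← 26.328022 − (+0.000e+00/-9.125e-01) = 26.328022
converged: |Δa| < 1e-12 after 5 iterations
sag = a·(cosh(S/(2a)) − 1) = 26.328022·(cosh(1.069412) − 1) = 16.545526
T_max/T_min = cosh(S/(2a)) = 1.628438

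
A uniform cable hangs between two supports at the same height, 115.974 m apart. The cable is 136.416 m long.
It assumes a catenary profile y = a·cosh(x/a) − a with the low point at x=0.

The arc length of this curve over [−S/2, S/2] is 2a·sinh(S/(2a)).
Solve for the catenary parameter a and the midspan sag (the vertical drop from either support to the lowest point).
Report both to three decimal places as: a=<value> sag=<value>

a=57.820 sag=31.597

seed: a₀ = √(S³/(24(L−S))) = √(115.974³/(24·20.442)) = 56.386306
iter 1: u=1.028388  f(a)=+1.109e+00  f'(a)=-8.047e-01  a ← 56.386306 − (+1.109e+00/-8.047e-01) = 57.763924
iter 2: u=1.003862  f(a)=+4.193e-02  f'(a)=-7.449e-01  a ← 57.763924 − (+4.193e-02/-7.449e-01) = 57.820212
iter 3: u=1.002885  f(a)=+6.520e-05  f'(a)=-7.426e-01  a ← 57.820212 − (+6.520e-05/-7.426e-01) = 57.820300
iter 4: u=1.002883  f(a)=+1.581e-10  f'(a)=-7.426e-01  a ← 57.820300 − (+1.581e-10/-7.426e-01) = 57.820300
iter 5: u=1.002883  f(a)=+2.842e-14  f'(a)=-7.426e-01  a ← 57.820300 − (+2.842e-14/-7.426e-01) = 57.820300
converged: |Δa| < 1e-12 after 5 iterations
sag = a·(cosh(S/(2a)) − 1) = 57.820300·(cosh(1.002883) − 1) = 31.597363
T_max/T_min = cosh(S/(2a)) = 1.546475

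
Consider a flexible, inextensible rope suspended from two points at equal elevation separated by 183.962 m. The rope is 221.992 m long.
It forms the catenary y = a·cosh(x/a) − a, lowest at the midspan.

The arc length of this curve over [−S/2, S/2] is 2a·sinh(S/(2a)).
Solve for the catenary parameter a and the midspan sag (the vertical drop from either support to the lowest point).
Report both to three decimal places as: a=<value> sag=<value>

seed: a₀ = √(S³/(24(L−S))) = √(183.962³/(24·38.030)) = 82.589227
iter 1: u=1.113717  f(a)=+2.429e+00  f'(a)=-1.040e+00  a ← 82.589227 − (+2.429e+00/-1.040e+00) = 84.924418
iter 2: u=1.083092  f(a)=+1.068e-01  f'(a)=-9.507e-01  a ← 84.924418 − (+1.068e-01/-9.507e-01) = 85.036812
iter 3: u=1.081661  f(a)=+2.277e-04  f'(a)=-9.466e-01  a ← 85.036812 − (+2.277e-04/-9.466e-01) = 85.037052
iter 4: u=1.081658  f(a)=+1.039e-09  f'(a)=-9.466e-01  a ← 85.037052 − (+1.039e-09/-9.466e-01) = 85.037052
iter 5: u=1.081658  f(a)=+0.000e+00  f'(a)=-9.466e-01  a ← 85.037052 − (+0.000e+00/-9.466e-01) = 85.037052
converged: |Δa| < 1e-12 after 5 iterations
sag = a·(cosh(S/(2a)) − 1) = 85.037052·(cosh(1.081658) − 1) = 54.789313
T_max/T_min = cosh(S/(2a)) = 1.644299

a=85.037 sag=54.789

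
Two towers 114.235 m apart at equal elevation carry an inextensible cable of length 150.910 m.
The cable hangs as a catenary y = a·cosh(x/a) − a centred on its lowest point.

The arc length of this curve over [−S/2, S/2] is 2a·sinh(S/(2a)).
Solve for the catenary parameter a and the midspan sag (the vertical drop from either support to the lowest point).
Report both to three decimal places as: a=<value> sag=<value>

seed: a₀ = √(S³/(24(L−S))) = √(114.235³/(24·36.675)) = 41.153625
iter 1: u=1.387909  f(a)=+3.699e+00  f'(a)=-2.150e+00  a ← 41.153625 − (+3.699e+00/-2.150e+00) = 42.873850
iter 2: u=1.332222  f(a)=+2.446e-01  f'(a)=-1.874e+00  a ← 42.873850 − (+2.446e-01/-1.874e+00) = 43.004322
iter 3: u=1.328180  f(a)=+1.237e-03  f'(a)=-1.855e+00  a ← 43.004322 − (+1.237e-03/-1.855e+00) = 43.004989
iter 4: u=1.328160  f(a)=+3.196e-08  f'(a)=-1.855e+00  a ← 43.004989 − (+3.196e-08/-1.855e+00) = 43.004989
iter 5: u=1.328160  f(a)=+0.000e+00  f'(a)=-1.855e+00  a ← 43.004989 − (+0.000e+00/-1.855e+00) = 43.004989
converged: |Δa| < 1e-12 after 5 iterations
sag = a·(cosh(S/(2a)) − 1) = 43.004989·(cosh(1.328160) − 1) = 43.844802
T_max/T_min = cosh(S/(2a)) = 2.019528

a=43.005 sag=43.845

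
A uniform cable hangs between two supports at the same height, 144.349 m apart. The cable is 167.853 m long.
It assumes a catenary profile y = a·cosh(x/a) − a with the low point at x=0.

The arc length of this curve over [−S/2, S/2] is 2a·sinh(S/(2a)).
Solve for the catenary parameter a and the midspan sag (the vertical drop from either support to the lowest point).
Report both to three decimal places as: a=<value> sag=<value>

a=74.741 sag=37.642

seed: a₀ = √(S³/(24(L−S))) = √(144.349³/(24·23.504)) = 73.020392
iter 1: u=0.988416  f(a)=+1.175e+00  f'(a)=-7.089e-01  a ← 73.020392 − (+1.175e+00/-7.089e-01) = 74.678190
iter 2: u=0.966474  f(a)=+4.121e-02  f'(a)=-6.600e-01  a ← 74.678190 − (+4.121e-02/-6.600e-01) = 74.740637
iter 3: u=0.965666  f(a)=+5.477e-05  f'(a)=-6.582e-01  a ← 74.740637 − (+5.477e-05/-6.582e-01) = 74.740720
iter 4: u=0.965665  f(a)=+9.697e-11  f'(a)=-6.582e-01  a ← 74.740720 − (+9.697e-11/-6.582e-01) = 74.740720
iter 5: u=0.965665  f(a)=+0.000e+00  f'(a)=-6.582e-01  a ← 74.740720 − (+0.000e+00/-6.582e-01) = 74.740720
converged: |Δa| < 1e-12 after 5 iterations
sag = a·(cosh(S/(2a)) − 1) = 74.740720·(cosh(0.965665) − 1) = 37.641808
T_max/T_min = cosh(S/(2a)) = 1.503632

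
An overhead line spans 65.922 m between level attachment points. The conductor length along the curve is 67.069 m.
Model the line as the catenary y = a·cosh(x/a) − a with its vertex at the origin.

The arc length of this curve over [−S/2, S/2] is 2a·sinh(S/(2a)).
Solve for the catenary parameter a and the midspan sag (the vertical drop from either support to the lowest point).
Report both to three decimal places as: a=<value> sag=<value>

a=102.279 sag=5.357

seed: a₀ = √(S³/(24(L−S))) = √(65.922³/(24·1.147)) = 102.013637
iter 1: u=0.323104  f(a)=+6.002e-03  f'(a)=-2.272e-02  a ← 102.013637 − (+6.002e-03/-2.272e-02) = 102.277778
iter 2: u=0.322269  f(a)=+2.339e-05  f'(a)=-2.255e-02  a ← 102.277778 − (+2.339e-05/-2.255e-02) = 102.278815
iter 3: u=0.322266  f(a)=+3.584e-10  f'(a)=-2.255e-02  a ← 102.278815 − (+3.584e-10/-2.255e-02) = 102.278815
iter 4: u=0.322266  f(a)=+1.421e-14  f'(a)=-2.255e-02  a ← 102.278815 − (+1.421e-14/-2.255e-02) = 102.278815
converged: |Δa| < 1e-12 after 4 iterations
sag = a·(cosh(S/(2a)) − 1) = 102.278815·(cosh(0.322266) − 1) = 5.357232
T_max/T_min = cosh(S/(2a)) = 1.052379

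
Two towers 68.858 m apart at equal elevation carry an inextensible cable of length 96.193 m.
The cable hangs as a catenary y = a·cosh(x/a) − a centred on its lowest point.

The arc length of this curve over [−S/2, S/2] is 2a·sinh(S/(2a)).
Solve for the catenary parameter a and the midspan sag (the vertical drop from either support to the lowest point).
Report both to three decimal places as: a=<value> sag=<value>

a=23.531 sag=30.013

seed: a₀ = √(S³/(24(L−S))) = √(68.858³/(24·27.335)) = 22.308298
iter 1: u=1.543327  f(a)=+3.446e+00  f'(a)=-3.086e+00  a ← 22.308298 − (+3.446e+00/-3.086e+00) = 23.424940
iter 2: u=1.469758  f(a)=+2.757e-01  f'(a)=-2.611e+00  a ← 23.424940 − (+2.757e-01/-2.611e+00) = 23.530532
iter 3: u=1.463163  f(a)=+2.102e-03  f'(a)=-2.571e+00  a ← 23.530532 − (+2.102e-03/-2.571e+00) = 23.531350
iter 4: u=1.463112  f(a)=+1.244e-07  f'(a)=-2.571e+00  a ← 23.531350 − (+1.244e-07/-2.571e+00) = 23.531350
iter 5: u=1.463112  f(a)=-1.421e-14  f'(a)=-2.571e+00  a ← 23.531350 − (-1.421e-14/-2.571e+00) = 23.531350
converged: |Δa| < 1e-12 after 5 iterations
sag = a·(cosh(S/(2a)) − 1) = 23.531350·(cosh(1.463112) − 1) = 30.013003
T_max/T_min = cosh(S/(2a)) = 2.275448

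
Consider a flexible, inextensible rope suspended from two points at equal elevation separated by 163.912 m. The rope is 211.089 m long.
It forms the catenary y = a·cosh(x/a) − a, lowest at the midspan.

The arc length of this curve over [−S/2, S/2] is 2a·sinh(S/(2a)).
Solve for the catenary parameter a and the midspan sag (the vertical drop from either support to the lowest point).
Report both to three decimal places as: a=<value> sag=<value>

a=64.897 sag=59.003

seed: a₀ = √(S³/(24(L−S))) = √(163.912³/(24·47.177)) = 62.365634
iter 1: u=1.314121  f(a)=+4.245e+00  f'(a)=-1.791e+00  a ← 62.365634 − (+4.245e+00/-1.791e+00) = 64.736110
iter 2: u=1.266001  f(a)=+2.540e-01  f'(a)=-1.582e+00  a ← 64.736110 − (+2.540e-01/-1.582e+00) = 64.896655
iter 3: u=1.262869  f(a)=+1.038e-03  f'(a)=-1.569e+00  a ← 64.896655 − (+1.038e-03/-1.569e+00) = 64.897316
iter 4: u=1.262857  f(a)=+1.748e-08  f'(a)=-1.569e+00  a ← 64.897316 − (+1.748e-08/-1.569e+00) = 64.897316
iter 5: u=1.262857  f(a)=+0.000e+00  f'(a)=-1.569e+00  a ← 64.897316 − (+0.000e+00/-1.569e+00) = 64.897316
converged: |Δa| < 1e-12 after 5 iterations
sag = a·(cosh(S/(2a)) − 1) = 64.897316·(cosh(1.262857) − 1) = 59.003060
T_max/T_min = cosh(S/(2a)) = 1.909176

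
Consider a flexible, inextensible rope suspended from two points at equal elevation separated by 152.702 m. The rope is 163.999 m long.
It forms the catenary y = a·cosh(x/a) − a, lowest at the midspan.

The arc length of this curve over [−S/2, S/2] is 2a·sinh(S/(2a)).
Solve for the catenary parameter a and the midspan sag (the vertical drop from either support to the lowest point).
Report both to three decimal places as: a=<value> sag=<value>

seed: a₀ = √(S³/(24(L−S))) = √(152.702³/(24·11.297)) = 114.598756
iter 1: u=0.666246  f(a)=+2.534e-01  f'(a)=-2.060e-01  a ← 114.598756 − (+2.534e-01/-2.060e-01) = 115.828533
iter 2: u=0.659173  f(a)=+4.137e-03  f'(a)=-1.994e-01  a ← 115.828533 − (+4.137e-03/-1.994e-01) = 115.849282
iter 3: u=0.659055  f(a)=+1.143e-06  f'(a)=-1.993e-01  a ← 115.849282 − (+1.143e-06/-1.993e-01) = 115.849288
iter 4: u=0.659055  f(a)=+2.842e-14  f'(a)=-1.993e-01  a ← 115.849288 − (+2.842e-14/-1.993e-01) = 115.849288
converged: |Δa| < 1e-12 after 4 iterations
sag = a·(cosh(S/(2a)) − 1) = 115.849288·(cosh(0.659055) − 1) = 26.083709
T_max/T_min = cosh(S/(2a)) = 1.225152

a=115.849 sag=26.084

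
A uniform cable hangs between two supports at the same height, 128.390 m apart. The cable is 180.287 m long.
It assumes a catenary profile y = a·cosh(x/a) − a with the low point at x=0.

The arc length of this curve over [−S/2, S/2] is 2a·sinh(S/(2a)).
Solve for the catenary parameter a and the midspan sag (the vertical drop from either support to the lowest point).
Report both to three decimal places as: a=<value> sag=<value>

a=43.519 sag=56.580

seed: a₀ = √(S³/(24(L−S))) = √(128.390³/(24·51.897)) = 41.221145
iter 1: u=1.557332  f(a)=+6.669e+00  f'(a)=-3.184e+00  a ← 41.221145 − (+6.669e+00/-3.184e+00) = 43.315732
iter 2: u=1.482025  f(a)=+5.420e-01  f'(a)=-2.686e+00  a ← 43.315732 − (+5.420e-01/-2.686e+00) = 43.517558
iter 3: u=1.475152  f(a)=+4.280e-03  f'(a)=-2.643e+00  a ← 43.517558 − (+4.280e-03/-2.643e+00) = 43.519178
iter 4: u=1.475097  f(a)=+2.716e-07  f'(a)=-2.643e+00  a ← 43.519178 − (+2.716e-07/-2.643e+00) = 43.519178
iter 5: u=1.475097  f(a)=+2.842e-14  f'(a)=-2.643e+00  a ← 43.519178 − (+2.842e-14/-2.643e+00) = 43.519178
converged: |Δa| < 1e-12 after 5 iterations
sag = a·(cosh(S/(2a)) − 1) = 43.519178·(cosh(1.475097) − 1) = 56.579621
T_max/T_min = cosh(S/(2a)) = 2.300108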